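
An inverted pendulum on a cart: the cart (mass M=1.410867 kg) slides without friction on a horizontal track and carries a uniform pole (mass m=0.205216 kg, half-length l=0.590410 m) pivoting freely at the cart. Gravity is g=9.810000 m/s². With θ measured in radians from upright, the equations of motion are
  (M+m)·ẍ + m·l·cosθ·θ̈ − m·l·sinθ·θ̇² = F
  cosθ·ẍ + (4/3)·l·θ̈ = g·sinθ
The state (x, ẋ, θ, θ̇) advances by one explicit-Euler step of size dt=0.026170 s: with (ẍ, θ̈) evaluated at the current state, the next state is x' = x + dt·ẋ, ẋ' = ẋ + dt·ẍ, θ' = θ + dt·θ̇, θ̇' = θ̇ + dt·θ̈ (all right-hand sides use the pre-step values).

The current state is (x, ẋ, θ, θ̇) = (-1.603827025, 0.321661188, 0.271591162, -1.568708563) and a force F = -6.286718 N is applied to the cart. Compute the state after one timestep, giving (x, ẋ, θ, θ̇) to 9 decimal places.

(-1.595409152, 0.204476726, 0.230538059, -1.337818096)

sinθ=0.268264614, cosθ=0.963345264
temp = (F + m·l·θ̇²·sinθ)/(M+m) = (-6.286718 + 0.079985792)/1.616083 = -3.840602375
θ̈ = (g·sinθ − cosθ·temp)/(l·(4/3 − m·cos²θ/(M+m))) = 8.822715578
ẍ = temp − m·l·θ̈·cosθ/(M+m) = -4.477816665
Euler: x'=-1.603827025+0.026170·0.321661188=-1.595409152, ẋ'=0.321661188+0.026170·-4.477816665=0.204476726
       θ'=0.271591162+0.026170·-1.568708563=0.230538059, θ̇'=-1.568708563+0.026170·8.822715578=-1.337818096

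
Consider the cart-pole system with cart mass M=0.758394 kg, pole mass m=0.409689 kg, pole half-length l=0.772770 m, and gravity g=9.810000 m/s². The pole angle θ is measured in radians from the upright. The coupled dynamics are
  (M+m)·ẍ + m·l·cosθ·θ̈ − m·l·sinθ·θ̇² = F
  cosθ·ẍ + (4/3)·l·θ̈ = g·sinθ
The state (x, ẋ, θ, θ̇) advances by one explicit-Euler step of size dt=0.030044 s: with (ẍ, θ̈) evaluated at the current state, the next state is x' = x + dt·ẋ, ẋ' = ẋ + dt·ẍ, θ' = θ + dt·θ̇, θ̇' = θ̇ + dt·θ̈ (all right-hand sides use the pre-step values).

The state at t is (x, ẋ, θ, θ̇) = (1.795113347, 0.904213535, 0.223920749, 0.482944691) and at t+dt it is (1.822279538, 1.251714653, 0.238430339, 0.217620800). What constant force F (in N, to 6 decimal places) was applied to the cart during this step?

F = 10.768018 N

ẍ = (ẋ'−ẋ)/dt = (1.251714653−0.904213535)/0.030044 = 11.566407
θ̈ = (θ̇'−θ̇)/dt = (0.217620800−0.482944691)/0.030044 = -8.831177
sinθ=0.222054, cosθ=0.975034
F = (M+m)·ẍ + m·l·cosθ·θ̈ − m·l·sinθ·θ̇² = 13.510523 + -2.726108 − 0.016397 = 10.768018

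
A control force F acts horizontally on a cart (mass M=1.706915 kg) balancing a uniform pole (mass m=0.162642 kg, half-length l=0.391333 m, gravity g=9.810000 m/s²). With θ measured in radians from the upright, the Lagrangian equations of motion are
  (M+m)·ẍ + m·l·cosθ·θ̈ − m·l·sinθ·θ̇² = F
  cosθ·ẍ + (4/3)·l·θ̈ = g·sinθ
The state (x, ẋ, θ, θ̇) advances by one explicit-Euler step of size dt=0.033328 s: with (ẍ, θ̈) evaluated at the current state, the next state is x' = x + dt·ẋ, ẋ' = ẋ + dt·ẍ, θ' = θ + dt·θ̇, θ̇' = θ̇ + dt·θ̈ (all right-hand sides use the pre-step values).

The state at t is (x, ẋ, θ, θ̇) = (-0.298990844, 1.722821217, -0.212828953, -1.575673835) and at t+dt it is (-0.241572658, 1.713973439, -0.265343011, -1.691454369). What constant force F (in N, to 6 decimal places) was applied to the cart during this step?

ẍ = (ẋ'−ẋ)/dt = (1.713973439−1.722821217)/0.033328 = -0.265476
θ̈ = (θ̇'−θ̇)/dt = (-1.691454369−-1.575673835)/0.033328 = -3.473972
sinθ=-0.211226, cosθ=0.977437
F = (M+m)·ẍ + m·l·cosθ·θ̈ − m·l·sinθ·θ̇² = -0.496322 + -0.216120 − -0.033378 = -0.679064

F = -0.679064 N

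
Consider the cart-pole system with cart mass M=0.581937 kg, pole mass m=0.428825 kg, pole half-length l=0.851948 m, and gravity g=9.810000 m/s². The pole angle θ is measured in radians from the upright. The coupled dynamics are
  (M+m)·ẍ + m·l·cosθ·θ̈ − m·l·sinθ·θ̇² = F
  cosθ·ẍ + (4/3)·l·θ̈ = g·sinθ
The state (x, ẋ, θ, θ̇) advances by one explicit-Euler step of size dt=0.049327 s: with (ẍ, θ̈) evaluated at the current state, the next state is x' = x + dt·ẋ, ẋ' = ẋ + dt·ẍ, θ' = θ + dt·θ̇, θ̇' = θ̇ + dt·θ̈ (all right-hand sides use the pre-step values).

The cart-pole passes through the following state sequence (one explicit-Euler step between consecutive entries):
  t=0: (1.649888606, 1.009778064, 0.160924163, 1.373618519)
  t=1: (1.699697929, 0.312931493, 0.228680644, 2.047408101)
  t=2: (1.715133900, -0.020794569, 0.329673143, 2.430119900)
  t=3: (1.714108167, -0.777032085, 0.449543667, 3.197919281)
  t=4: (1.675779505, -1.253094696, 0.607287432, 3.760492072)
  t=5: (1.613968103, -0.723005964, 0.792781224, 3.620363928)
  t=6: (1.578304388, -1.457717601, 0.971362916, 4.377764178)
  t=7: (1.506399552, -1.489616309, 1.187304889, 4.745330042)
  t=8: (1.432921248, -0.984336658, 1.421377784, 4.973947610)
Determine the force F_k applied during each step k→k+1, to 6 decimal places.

F_0 = -9.463676 N
F_1 = -4.424833 N
F_2 = -10.814142 N
F_3 = -7.625922 N
F_4 = 7.061667 N
F_5 = -14.528674 N
F_6 = -4.898675 N
F_7 = 3.358102 N

step 0→1:
  ẍ = (ẋ'−ẋ)/dt = (0.312931493−1.009778064)/0.049327 = -14.127082
  θ̈ = (θ̇'−θ̇)/dt = (2.047408101−1.373618519)/0.049327 = 13.659651
  sinθ=0.160230, cosθ=0.987080
  F = (M+m)·ẍ + m·l·cosθ·θ̈ − m·l·sinθ·θ̇² = -14.279118 + 4.925893 − 0.110451 = -9.463676
step 1→2:
  ẍ = (ẋ'−ẋ)/dt = (-0.020794569−0.312931493)/0.049327 = -6.765586
  θ̈ = (θ̇'−θ̇)/dt = (2.430119900−2.047408101)/0.049327 = 7.758668
  sinθ=0.226693, cosθ=0.973966
  F = (M+m)·ẍ + m·l·cosθ·θ̈ − m·l·sinθ·θ̇² = -6.838397 + 2.760732 − 0.347168 = -4.424833
step 2→3:
  ẍ = (ẋ'−ẋ)/dt = (-0.777032085−-0.020794569)/0.049327 = -15.331107
  θ̈ = (θ̇'−θ̇)/dt = (3.197919281−2.430119900)/0.049327 = 15.565499
  sinθ=0.323734, cosθ=0.946148
  F = (M+m)·ẍ + m·l·cosθ·θ̈ − m·l·sinθ·θ̇² = -15.496100 + 5.380410 − 0.698452 = -10.814142
step 3→4:
  ẍ = (ẋ'−ẋ)/dt = (-1.253094696−-0.777032085)/0.049327 = -9.651157
  θ̈ = (θ̇'−θ̇)/dt = (3.760492072−3.197919281)/0.049327 = 11.404967
  sinθ=0.434555, cosθ=0.900645
  F = (M+m)·ẍ + m·l·cosθ·θ̈ − m·l·sinθ·θ̇² = -9.755023 + 3.752676 − 1.623576 = -7.625922
step 4→5:
  ẍ = (ẋ'−ẋ)/dt = (-0.723005964−-1.253094696)/0.049327 = 10.746421
  θ̈ = (θ̇'−θ̇)/dt = (3.620363928−3.760492072)/0.049327 = -2.840800
  sinθ=0.570642, cosθ=0.821199
  F = (M+m)·ẍ + m·l·cosθ·θ̈ − m·l·sinθ·θ̇² = 10.862074 + -0.852280 − 2.948128 = 7.061667
step 5→6:
  ẍ = (ẋ'−ẋ)/dt = (-1.457717601−-0.723005964)/0.049327 = -14.894716
  θ̈ = (θ̇'−θ̇)/dt = (4.377764178−3.620363928)/0.049327 = 15.354679
  sinθ=0.712308, cosθ=0.701867
  F = (M+m)·ẍ + m·l·cosθ·θ̈ − m·l·sinθ·θ̇² = -15.055013 + 3.937211 − 3.410873 = -14.528674
step 6→7:
  ẍ = (ẋ'−ẋ)/dt = (-1.489616309−-1.457717601)/0.049327 = -0.646678
  θ̈ = (θ̇'−θ̇)/dt = (4.745330042−4.377764178)/0.049327 = 7.451616
  sinθ=0.825655, cosθ=0.564175
  F = (M+m)·ẍ + m·l·cosθ·θ̈ − m·l·sinθ·θ̇² = -0.653638 + 1.535880 − 5.780917 = -4.898675
step 7→8:
  ẍ = (ẋ'−ẋ)/dt = (-0.984336658−-1.489616309)/0.049327 = 10.243470
  θ̈ = (θ̇'−θ̇)/dt = (4.973947610−4.745330042)/0.049327 = 4.634735
  sinθ=0.927364, cosθ=0.374161
  F = (M+m)·ẍ + m·l·cosθ·θ̈ − m·l·sinθ·θ̇² = 10.353710 + 0.633543 − 7.629151 = 3.358102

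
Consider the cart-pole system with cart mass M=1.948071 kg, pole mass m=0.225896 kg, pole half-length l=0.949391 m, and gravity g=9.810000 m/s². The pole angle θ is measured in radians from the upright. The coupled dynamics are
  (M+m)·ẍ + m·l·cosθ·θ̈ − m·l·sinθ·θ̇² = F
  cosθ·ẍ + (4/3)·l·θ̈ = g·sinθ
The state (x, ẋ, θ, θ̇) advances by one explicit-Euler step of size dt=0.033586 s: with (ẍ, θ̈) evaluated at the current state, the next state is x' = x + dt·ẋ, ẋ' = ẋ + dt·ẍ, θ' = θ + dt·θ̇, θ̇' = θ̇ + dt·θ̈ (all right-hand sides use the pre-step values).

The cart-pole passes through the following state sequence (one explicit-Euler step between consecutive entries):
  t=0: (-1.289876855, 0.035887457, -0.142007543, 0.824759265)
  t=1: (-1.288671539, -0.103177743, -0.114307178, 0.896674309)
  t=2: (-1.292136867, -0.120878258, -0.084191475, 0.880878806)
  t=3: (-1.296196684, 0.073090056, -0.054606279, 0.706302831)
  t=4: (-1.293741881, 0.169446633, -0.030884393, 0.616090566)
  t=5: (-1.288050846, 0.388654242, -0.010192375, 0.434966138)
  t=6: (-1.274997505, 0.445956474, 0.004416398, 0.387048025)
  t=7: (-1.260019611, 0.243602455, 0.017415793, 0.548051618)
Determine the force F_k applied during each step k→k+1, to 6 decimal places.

F_0 = -8.526225 N
F_1 = -1.226262 N
F_2 = 11.458439 N
F_3 = 5.667651 N
F_4 = 13.035445 N
F_5 = 3.403528 N
F_6 = -12.070108 N

step 0→1:
  ẍ = (ẋ'−ẋ)/dt = (-0.103177743−0.035887457)/0.033586 = -4.140570
  θ̈ = (θ̇'−θ̇)/dt = (0.896674309−0.824759265)/0.033586 = 2.141221
  sinθ=-0.141531, cosθ=0.989934
  F = (M+m)·ẍ + m·l·cosθ·θ̈ − m·l·sinθ·θ̇² = -9.001464 + 0.454591 − -0.020647 = -8.526225
step 1→2:
  ẍ = (ẋ'−ẋ)/dt = (-0.120878258−-0.103177743)/0.033586 = -0.527021
  θ̈ = (θ̇'−θ̇)/dt = (0.880878806−0.896674309)/0.033586 = -0.470300
  sinθ=-0.114058, cosθ=0.993474
  F = (M+m)·ẍ + m·l·cosθ·θ̈ − m·l·sinθ·θ̇² = -1.145725 + -0.100204 − -0.019668 = -1.226262
step 2→3:
  ẍ = (ẋ'−ẋ)/dt = (0.073090056−-0.120878258)/0.033586 = 5.775273
  θ̈ = (θ̇'−θ̇)/dt = (0.706302831−0.880878806)/0.033586 = -5.197879
  sinθ=-0.084092, cosθ=0.996458
  F = (M+m)·ẍ + m·l·cosθ·θ̈ − m·l·sinθ·θ̇² = 12.555253 + -1.110808 − -0.013994 = 11.458439
step 3→4:
  ẍ = (ẋ'−ẋ)/dt = (0.169446633−0.073090056)/0.033586 = 2.868951
  θ̈ = (θ̇'−θ̇)/dt = (0.616090566−0.706302831)/0.033586 = -2.686008
  sinθ=-0.054579, cosθ=0.998509
  F = (M+m)·ẍ + m·l·cosθ·θ̈ − m·l·sinθ·θ̇² = 6.237004 + -0.575192 − -0.005839 = 5.667651
step 4→5:
  ẍ = (ẋ'−ẋ)/dt = (0.388654242−0.169446633)/0.033586 = 6.526755
  θ̈ = (θ̇'−θ̇)/dt = (0.434966138−0.616090566)/0.033586 = -5.392855
  sinθ=-0.030879, cosθ=0.999523
  F = (M+m)·ẍ + m·l·cosθ·θ̈ − m·l·sinθ·θ̇² = 14.188951 + -1.156020 − -0.002514 = 13.035445
step 5→6:
  ẍ = (ẋ'−ẋ)/dt = (0.445956474−0.388654242)/0.033586 = 1.706134
  θ̈ = (θ̇'−θ̇)/dt = (0.387048025−0.434966138)/0.033586 = -1.426729
  sinθ=-0.010192, cosθ=0.999948
  F = (M+m)·ẍ + m·l·cosθ·θ̈ − m·l·sinθ·θ̇² = 3.709080 + -0.305966 − -0.000414 = 3.403528
step 6→7:
  ẍ = (ẋ'−ẋ)/dt = (0.243602455−0.445956474)/0.033586 = -6.024951
  θ̈ = (θ̇'−θ̇)/dt = (0.548051618−0.387048025)/0.033586 = 4.793771
  sinθ=0.004416, cosθ=0.999990
  F = (M+m)·ẍ + m·l·cosθ·θ̈ − m·l·sinθ·θ̇² = -13.098046 + 1.028080 − 0.000142 = -12.070108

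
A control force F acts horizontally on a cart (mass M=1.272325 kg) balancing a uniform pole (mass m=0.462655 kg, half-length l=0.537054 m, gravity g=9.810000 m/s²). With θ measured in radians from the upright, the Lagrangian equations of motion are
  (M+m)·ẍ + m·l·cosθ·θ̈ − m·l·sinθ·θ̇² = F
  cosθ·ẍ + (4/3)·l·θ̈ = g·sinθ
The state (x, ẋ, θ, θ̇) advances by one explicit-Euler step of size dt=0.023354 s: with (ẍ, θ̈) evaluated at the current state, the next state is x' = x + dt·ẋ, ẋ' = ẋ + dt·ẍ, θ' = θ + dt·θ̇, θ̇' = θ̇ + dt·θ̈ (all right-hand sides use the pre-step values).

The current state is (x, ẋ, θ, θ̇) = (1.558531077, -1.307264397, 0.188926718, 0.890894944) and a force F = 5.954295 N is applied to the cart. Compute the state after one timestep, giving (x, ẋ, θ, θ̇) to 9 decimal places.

sinθ=0.187804819, cosθ=0.982206368
temp = (F + m·l·θ̇²·sinθ)/(M+m) = (5.954295 + 0.037036926)/1.734980 = 3.453257056
θ̈ = (g·sinθ − cosθ·temp)/(l·(4/3 − m·cos²θ/(M+m))) = -2.681116039
ẍ = temp − m·l·θ̈·cosθ/(M+m) = 3.830394018
Euler: x'=1.558531077+0.023354·-1.307264397=1.528001224, ẋ'=-1.307264397+0.023354·3.830394018=-1.217809375
       θ'=0.188926718+0.023354·0.890894944=0.209732679, θ̇'=0.890894944+0.023354·-2.681116039=0.828280160

(1.528001224, -1.217809375, 0.209732679, 0.828280160)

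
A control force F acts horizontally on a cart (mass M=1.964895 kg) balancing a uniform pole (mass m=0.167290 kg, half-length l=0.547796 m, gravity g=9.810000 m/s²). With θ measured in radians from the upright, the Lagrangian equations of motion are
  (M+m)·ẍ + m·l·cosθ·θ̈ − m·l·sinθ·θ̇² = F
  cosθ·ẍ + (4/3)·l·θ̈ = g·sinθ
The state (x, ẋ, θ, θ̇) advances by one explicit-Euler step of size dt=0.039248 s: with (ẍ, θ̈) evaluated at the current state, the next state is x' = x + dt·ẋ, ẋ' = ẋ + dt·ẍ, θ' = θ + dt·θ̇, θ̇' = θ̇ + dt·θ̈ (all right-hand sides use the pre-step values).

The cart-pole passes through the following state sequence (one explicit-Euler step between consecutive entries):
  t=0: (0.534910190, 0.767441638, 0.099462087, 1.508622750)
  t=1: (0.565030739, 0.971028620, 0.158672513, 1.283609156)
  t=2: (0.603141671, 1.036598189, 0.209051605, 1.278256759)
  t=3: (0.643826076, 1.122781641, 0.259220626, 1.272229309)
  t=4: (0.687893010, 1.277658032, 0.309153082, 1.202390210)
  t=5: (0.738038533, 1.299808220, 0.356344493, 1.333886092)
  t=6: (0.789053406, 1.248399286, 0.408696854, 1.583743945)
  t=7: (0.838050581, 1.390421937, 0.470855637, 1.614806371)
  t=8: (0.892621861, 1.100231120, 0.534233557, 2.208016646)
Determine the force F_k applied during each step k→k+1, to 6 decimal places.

step 0→1:
  ẍ = (ẋ'−ẋ)/dt = (0.971028620−0.767441638)/0.039248 = 5.187194
  θ̈ = (θ̇'−θ̇)/dt = (1.283609156−1.508622750)/0.039248 = -5.733123
  sinθ=0.099298, cosθ=0.995058
  F = (M+m)·ẍ + m·l·cosθ·θ̈ − m·l·sinθ·θ̇² = 11.060057 + -0.522791 − 0.020711 = 10.516555
step 1→2:
  ẍ = (ẋ'−ẋ)/dt = (1.036598189−0.971028620)/0.039248 = 1.670647
  θ̈ = (θ̇'−θ̇)/dt = (1.278256759−1.283609156)/0.039248 = -0.136374
  sinθ=0.158008, cosθ=0.987438
  F = (M+m)·ẍ + m·l·cosθ·θ̈ − m·l·sinθ·θ̇² = 3.562129 + -0.012340 − 0.023858 = 3.525931
step 2→3:
  ẍ = (ẋ'−ẋ)/dt = (1.122781641−1.036598189)/0.039248 = 2.195869
  θ̈ = (θ̇'−θ̇)/dt = (1.272229309−1.278256759)/0.039248 = -0.153573
  sinθ=0.207532, cosθ=0.978228
  F = (M+m)·ẍ + m·l·cosθ·θ̈ − m·l·sinθ·θ̇² = 4.681998 + -0.013767 − 0.031075 = 4.637156
step 3→4:
  ẍ = (ẋ'−ẋ)/dt = (1.277658032−1.122781641)/0.039248 = 3.946096
  θ̈ = (θ̇'−θ̇)/dt = (1.202390210−1.272229309)/0.039248 = -1.779431
  sinθ=0.256327, cosθ=0.966590
  F = (M+m)·ẍ + m·l·cosθ·θ̈ − m·l·sinθ·θ̇² = 8.413808 + -0.157620 − 0.038020 = 8.218167
step 4→5:
  ẍ = (ẋ'−ẋ)/dt = (1.299808220−1.277658032)/0.039248 = 0.564365
  θ̈ = (θ̇'−θ̇)/dt = (1.333886092−1.202390210)/0.039248 = 3.350384
  sinθ=0.304252, cosθ=0.952592
  F = (M+m)·ẍ + m·l·cosθ·θ̈ − m·l·sinθ·θ̇² = 1.203330 + 0.292476 − 0.040310 = 1.455496
step 5→6:
  ẍ = (ẋ'−ẋ)/dt = (1.248399286−1.299808220)/0.039248 = -1.309849
  θ̈ = (θ̇'−θ̇)/dt = (1.583743945−1.333886092)/0.039248 = 6.366130
  sinθ=0.348851, cosθ=0.937178
  F = (M+m)·ẍ + m·l·cosθ·θ̈ − m·l·sinθ·θ̇² = -2.792839 + 0.546747 − 0.056881 = -2.302973
step 6→7:
  ẍ = (ẋ'−ẋ)/dt = (1.390421937−1.248399286)/0.039248 = 3.618596
  θ̈ = (θ̇'−θ̇)/dt = (1.614806371−1.583743945)/0.039248 = 0.791440
  sinθ=0.397414, cosθ=0.917639
  F = (M+m)·ẍ + m·l·cosθ·θ̈ − m·l·sinθ·θ̇² = 7.715516 + 0.066555 − 0.091349 = 7.690722
step 7→8:
  ẍ = (ẋ'−ẋ)/dt = (1.100231120−1.390421937)/0.039248 = -7.393773
  θ̈ = (θ̇'−θ̇)/dt = (2.208016646−1.614806371)/0.039248 = 15.114408
  sinθ=0.453649, cosθ=0.891180
  F = (M+m)·ẍ + m·l·cosθ·θ̈ − m·l·sinθ·θ̇² = -15.764893 + 1.234371 − 0.108405 = -14.638927

F_0 = 10.516555 N
F_1 = 3.525931 N
F_2 = 4.637156 N
F_3 = 8.218167 N
F_4 = 1.455496 N
F_5 = -2.302973 N
F_6 = 7.690722 N
F_7 = -14.638927 N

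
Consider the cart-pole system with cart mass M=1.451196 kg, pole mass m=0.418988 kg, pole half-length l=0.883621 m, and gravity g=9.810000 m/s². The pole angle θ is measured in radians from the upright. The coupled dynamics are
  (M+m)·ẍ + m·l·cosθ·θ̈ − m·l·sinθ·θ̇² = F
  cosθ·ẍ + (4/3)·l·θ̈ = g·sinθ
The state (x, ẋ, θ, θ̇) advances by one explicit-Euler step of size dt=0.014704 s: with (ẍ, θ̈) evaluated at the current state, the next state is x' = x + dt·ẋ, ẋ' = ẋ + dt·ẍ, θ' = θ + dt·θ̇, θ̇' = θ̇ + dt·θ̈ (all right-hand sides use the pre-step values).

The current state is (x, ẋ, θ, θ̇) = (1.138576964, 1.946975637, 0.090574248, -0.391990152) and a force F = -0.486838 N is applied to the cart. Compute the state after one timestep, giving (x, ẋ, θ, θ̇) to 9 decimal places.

(1.167205294, 1.939811154, 0.084810425, -0.374859855)

sinθ=0.090450458, cosθ=0.995900956
temp = (F + m·l·θ̇²·sinθ)/(M+m) = (-0.486838 + 0.005145513)/1.870184 = -0.257564222
θ̈ = (g·sinθ − cosθ·temp)/(l·(4/3 − m·cos²θ/(M+m))) = 1.165009342
ẍ = temp − m·l·θ̈·cosθ/(M+m) = -0.487247212
Euler: x'=1.138576964+0.014704·1.946975637=1.167205294, ẋ'=1.946975637+0.014704·-0.487247212=1.939811154
       θ'=0.090574248+0.014704·-0.391990152=0.084810425, θ̇'=-0.391990152+0.014704·1.165009342=-0.374859855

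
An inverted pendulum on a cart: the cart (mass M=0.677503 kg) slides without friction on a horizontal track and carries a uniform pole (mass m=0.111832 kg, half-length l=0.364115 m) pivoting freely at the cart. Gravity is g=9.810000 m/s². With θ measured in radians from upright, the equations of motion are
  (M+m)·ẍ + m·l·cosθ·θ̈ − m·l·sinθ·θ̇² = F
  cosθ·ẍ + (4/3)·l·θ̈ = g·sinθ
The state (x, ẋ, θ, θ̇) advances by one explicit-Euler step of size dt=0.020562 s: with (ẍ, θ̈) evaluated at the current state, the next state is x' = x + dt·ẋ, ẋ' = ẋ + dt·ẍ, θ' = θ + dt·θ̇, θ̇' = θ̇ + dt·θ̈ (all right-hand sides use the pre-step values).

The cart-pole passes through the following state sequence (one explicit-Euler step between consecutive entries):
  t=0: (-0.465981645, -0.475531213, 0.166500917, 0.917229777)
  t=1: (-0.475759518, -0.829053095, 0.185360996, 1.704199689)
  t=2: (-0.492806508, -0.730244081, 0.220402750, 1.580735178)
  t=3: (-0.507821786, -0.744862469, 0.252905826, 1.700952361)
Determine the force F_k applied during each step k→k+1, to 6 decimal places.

F_0 = -12.039778 N
F_1 = 3.530976 N
F_2 = -0.351104 N

step 0→1:
  ẍ = (ẋ'−ẋ)/dt = (-0.829053095−-0.475531213)/0.020562 = -17.192972
  θ̈ = (θ̇'−θ̇)/dt = (1.704199689−0.917229777)/0.020562 = 38.273024
  sinθ=0.165733, cosθ=0.986171
  F = (M+m)·ẍ + m·l·cosθ·θ̈ − m·l·sinθ·θ̇² = -13.571014 + 1.536914 − 0.005678 = -12.039778
step 1→2:
  ẍ = (ẋ'−ẋ)/dt = (-0.730244081−-0.829053095)/0.020562 = 4.805418
  θ̈ = (θ̇'−θ̇)/dt = (1.580735178−1.704199689)/0.020562 = -6.004499
  sinθ=0.184301, cosθ=0.982870
  F = (M+m)·ẍ + m·l·cosθ·θ̈ − m·l·sinθ·θ̇² = 3.793085 + -0.240313 − 0.021796 = 3.530976
step 2→3:
  ẍ = (ẋ'−ẋ)/dt = (-0.744862469−-0.730244081)/0.020562 = -0.710942
  θ̈ = (θ̇'−θ̇)/dt = (1.700952361−1.580735178)/0.020562 = 5.846571
  sinθ=0.218623, cosθ=0.975809
  F = (M+m)·ẍ + m·l·cosθ·θ̈ − m·l·sinθ·θ̇² = -0.561171 + 0.232312 − 0.022244 = -0.351104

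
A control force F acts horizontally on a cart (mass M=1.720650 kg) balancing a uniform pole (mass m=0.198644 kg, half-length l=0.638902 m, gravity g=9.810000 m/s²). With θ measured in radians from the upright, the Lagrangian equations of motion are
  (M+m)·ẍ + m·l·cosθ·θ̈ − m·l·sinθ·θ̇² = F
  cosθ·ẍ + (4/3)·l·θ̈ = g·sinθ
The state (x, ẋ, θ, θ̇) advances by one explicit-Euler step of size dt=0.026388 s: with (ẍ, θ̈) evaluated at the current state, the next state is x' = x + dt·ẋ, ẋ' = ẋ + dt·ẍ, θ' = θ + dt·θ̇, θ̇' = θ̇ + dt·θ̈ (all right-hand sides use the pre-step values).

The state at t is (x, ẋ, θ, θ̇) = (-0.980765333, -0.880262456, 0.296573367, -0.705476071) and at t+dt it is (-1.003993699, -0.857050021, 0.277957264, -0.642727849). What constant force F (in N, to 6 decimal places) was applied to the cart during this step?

ẍ = (ẋ'−ẋ)/dt = (-0.857050021−-0.880262456)/0.026388 = 0.879659
θ̈ = (θ̇'−θ̇)/dt = (-0.642727849−-0.705476071)/0.026388 = 2.377907
sinθ=0.292245, cosθ=0.956344
F = (M+m)·ẍ + m·l·cosθ·θ̈ − m·l·sinθ·θ̇² = 1.688324 + 0.288615 − 0.018460 = 1.958479

F = 1.958479 N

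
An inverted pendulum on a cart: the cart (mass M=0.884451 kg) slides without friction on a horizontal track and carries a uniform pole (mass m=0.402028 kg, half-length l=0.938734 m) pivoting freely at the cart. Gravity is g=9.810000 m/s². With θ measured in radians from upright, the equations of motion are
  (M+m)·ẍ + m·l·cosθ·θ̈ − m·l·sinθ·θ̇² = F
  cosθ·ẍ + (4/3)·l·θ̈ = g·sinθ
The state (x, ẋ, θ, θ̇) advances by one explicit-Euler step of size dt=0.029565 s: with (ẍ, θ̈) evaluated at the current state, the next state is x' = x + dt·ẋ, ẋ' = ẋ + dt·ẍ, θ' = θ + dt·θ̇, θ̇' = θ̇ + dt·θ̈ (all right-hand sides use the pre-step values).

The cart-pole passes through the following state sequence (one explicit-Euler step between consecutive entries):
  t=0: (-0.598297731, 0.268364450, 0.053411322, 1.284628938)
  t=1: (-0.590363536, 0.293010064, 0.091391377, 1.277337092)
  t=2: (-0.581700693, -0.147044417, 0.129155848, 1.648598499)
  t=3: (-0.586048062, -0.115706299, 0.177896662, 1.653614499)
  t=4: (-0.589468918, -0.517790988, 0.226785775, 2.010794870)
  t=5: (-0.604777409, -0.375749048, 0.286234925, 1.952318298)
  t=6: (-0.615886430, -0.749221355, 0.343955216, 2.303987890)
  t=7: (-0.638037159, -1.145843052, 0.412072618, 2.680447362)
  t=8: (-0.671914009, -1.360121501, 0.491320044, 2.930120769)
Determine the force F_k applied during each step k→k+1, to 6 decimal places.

F_0 = 0.946222 N
F_1 = -14.485167 N
F_2 = 1.295020 N
F_3 = -13.191309 N
F_4 = 5.110313 N
F_5 = -12.350837 N
F_6 = -13.409950 N
F_7 = -7.489713 N

step 0→1:
  ẍ = (ẋ'−ẋ)/dt = (0.293010064−0.268364450)/0.029565 = 0.833608
  θ̈ = (θ̇'−θ̇)/dt = (1.277337092−1.284628938)/0.029565 = -0.246638
  sinθ=0.053386, cosθ=0.998574
  F = (M+m)·ẍ + m·l·cosθ·θ̈ − m·l·sinθ·θ̇² = 1.072419 + -0.092948 − 0.033249 = 0.946222
step 1→2:
  ẍ = (ẋ'−ẋ)/dt = (-0.147044417−0.293010064)/0.029565 = -14.884305
  θ̈ = (θ̇'−θ̇)/dt = (1.648598499−1.277337092)/0.029565 = 12.557463
  sinθ=0.091264, cosθ=0.995827
  F = (M+m)·ẍ + m·l·cosθ·θ̈ − m·l·sinθ·θ̇² = -19.148346 + 4.719376 − 0.056197 = -14.485167
step 2→3:
  ẍ = (ẋ'−ẋ)/dt = (-0.115706299−-0.147044417)/0.029565 = 1.059974
  θ̈ = (θ̇'−θ̇)/dt = (1.653614499−1.648598499)/0.029565 = 0.169660
  sinθ=0.128797, cosθ=0.991671
  F = (M+m)·ẍ + m·l·cosθ·θ̈ − m·l·sinθ·θ̇² = 1.363634 + 0.063496 − 0.132110 = 1.295020
step 3→4:
  ẍ = (ẋ'−ẋ)/dt = (-0.517790988−-0.115706299)/0.029565 = -13.600023
  θ̈ = (θ̇'−θ̇)/dt = (2.010794870−1.653614499)/0.029565 = 12.081190
  sinθ=0.176960, cosθ=0.984218
  F = (M+m)·ẍ + m·l·cosθ·θ̈ − m·l·sinθ·θ̇² = -17.496144 + 4.487453 − 0.182617 = -13.191309
step 4→5:
  ẍ = (ẋ'−ẋ)/dt = (-0.375749048−-0.517790988)/0.029565 = 4.804395
  θ̈ = (θ̇'−θ̇)/dt = (1.952318298−2.010794870)/0.029565 = -1.977899
  sinθ=0.224847, cosθ=0.974394
  F = (M+m)·ẍ + m·l·cosθ·θ̈ − m·l·sinθ·θ̇² = 6.180753 + -0.727340 − 0.343100 = 5.110313
step 5→6:
  ẍ = (ẋ'−ẋ)/dt = (-0.749221355−-0.375749048)/0.029565 = -12.632244
  θ̈ = (θ̇'−θ̇)/dt = (2.303987890−1.952318298)/0.029565 = 11.894794
  sinθ=0.282342, cosθ=0.959314
  F = (M+m)·ẍ + m·l·cosθ·θ̈ − m·l·sinθ·θ̇² = -16.251117 + 4.306421 − 0.406140 = -12.350837
step 6→7:
  ẍ = (ẋ'−ẋ)/dt = (-1.145843052−-0.749221355)/0.029565 = -13.415244
  θ̈ = (θ̇'−θ̇)/dt = (2.680447362−2.303987890)/0.029565 = 12.733282
  sinθ=0.337213, cosθ=0.941428
  F = (M+m)·ẍ + m·l·cosθ·θ̈ − m·l·sinθ·θ̇² = -17.258430 + 4.524040 − 0.675560 = -13.409950
step 7→8:
  ẍ = (ẋ'−ẋ)/dt = (-1.360121501−-1.145843052)/0.029565 = -7.247707
  θ̈ = (θ̇'−θ̇)/dt = (2.930120769−2.680447362)/0.029565 = 8.444898
  sinθ=0.400509, cosθ=0.916293
  F = (M+m)·ẍ + m·l·cosθ·θ̈ − m·l·sinθ·θ̇² = -9.324023 + 2.920300 − 1.085991 = -7.489713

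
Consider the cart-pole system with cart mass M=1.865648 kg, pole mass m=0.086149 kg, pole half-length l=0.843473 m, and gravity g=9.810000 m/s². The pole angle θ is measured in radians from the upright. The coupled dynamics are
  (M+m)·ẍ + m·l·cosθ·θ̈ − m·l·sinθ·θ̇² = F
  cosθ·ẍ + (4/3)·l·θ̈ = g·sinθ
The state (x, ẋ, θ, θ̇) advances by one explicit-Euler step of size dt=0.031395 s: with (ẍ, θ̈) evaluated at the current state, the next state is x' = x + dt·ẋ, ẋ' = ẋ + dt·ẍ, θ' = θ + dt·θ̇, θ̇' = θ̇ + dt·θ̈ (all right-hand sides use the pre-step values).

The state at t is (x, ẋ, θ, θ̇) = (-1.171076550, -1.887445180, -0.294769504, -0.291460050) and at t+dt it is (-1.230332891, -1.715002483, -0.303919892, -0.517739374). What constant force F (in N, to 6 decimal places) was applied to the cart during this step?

ẍ = (ẋ'−ẋ)/dt = (-1.715002483−-1.887445180)/0.031395 = 5.492680
θ̈ = (θ̇'−θ̇)/dt = (-0.517739374−-0.291460050)/0.031395 = -7.207496
sinθ=-0.290519, cosθ=0.956869
F = (M+m)·ẍ + m·l·cosθ·θ̈ − m·l·sinθ·θ̇² = 10.720597 + -0.501139 − -0.001793 = 10.221251

F = 10.221251 N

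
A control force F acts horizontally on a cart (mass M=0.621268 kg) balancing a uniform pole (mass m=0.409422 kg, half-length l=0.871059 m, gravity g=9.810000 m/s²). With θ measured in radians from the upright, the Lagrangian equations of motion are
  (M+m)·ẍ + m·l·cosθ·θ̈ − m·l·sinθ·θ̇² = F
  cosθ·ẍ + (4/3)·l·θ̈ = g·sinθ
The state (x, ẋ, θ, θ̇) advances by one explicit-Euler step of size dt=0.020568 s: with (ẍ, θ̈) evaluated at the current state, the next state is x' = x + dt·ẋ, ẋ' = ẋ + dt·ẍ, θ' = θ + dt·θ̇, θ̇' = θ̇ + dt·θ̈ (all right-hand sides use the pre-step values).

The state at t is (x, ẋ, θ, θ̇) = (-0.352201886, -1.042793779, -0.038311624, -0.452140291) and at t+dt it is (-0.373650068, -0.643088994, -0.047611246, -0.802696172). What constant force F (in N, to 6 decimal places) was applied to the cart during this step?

F = 13.958669 N

ẍ = (ẋ'−ẋ)/dt = (-0.643088994−-1.042793779)/0.020568 = 19.433333
θ̈ = (θ̇'−θ̇)/dt = (-0.802696172−-0.452140291)/0.020568 = -17.043751
sinθ=-0.038302, cosθ=0.999266
F = (M+m)·ẍ + m·l·cosθ·θ̈ − m·l·sinθ·θ̇² = 20.029742 + -6.073865 − -0.002792 = 13.958669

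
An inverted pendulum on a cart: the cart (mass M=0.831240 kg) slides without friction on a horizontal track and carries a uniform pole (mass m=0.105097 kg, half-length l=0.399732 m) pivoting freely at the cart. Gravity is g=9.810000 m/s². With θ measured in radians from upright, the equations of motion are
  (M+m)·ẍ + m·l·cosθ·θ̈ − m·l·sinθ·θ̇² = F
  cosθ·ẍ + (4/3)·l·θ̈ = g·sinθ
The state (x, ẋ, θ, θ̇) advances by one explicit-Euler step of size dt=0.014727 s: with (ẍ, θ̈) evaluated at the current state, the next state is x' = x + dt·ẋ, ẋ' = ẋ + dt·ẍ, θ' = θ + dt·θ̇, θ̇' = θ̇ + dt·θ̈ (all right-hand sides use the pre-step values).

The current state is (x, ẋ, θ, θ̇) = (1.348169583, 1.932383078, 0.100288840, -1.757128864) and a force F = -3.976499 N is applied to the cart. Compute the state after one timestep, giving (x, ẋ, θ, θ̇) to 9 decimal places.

sinθ=0.100120809, cosθ=0.994975288
temp = (F + m·l·θ̇²·sinθ)/(M+m) = (-3.976499 + 0.012986461)/0.936337 = -4.232997883
θ̈ = (g·sinθ − cosθ·temp)/(l·(4/3 − m·cos²θ/(M+m))) = 10.631092778
ẍ = temp − m·l·θ̈·cosθ/(M+m) = -4.707586430
Euler: x'=1.348169583+0.014727·1.932383078=1.376627789, ẋ'=1.932383078+0.014727·-4.707586430=1.863054453
       θ'=0.100288840+0.014727·-1.757128864=0.074411603, θ̇'=-1.757128864+0.014727·10.631092778=-1.600564761

(1.376627789, 1.863054453, 0.074411603, -1.600564761)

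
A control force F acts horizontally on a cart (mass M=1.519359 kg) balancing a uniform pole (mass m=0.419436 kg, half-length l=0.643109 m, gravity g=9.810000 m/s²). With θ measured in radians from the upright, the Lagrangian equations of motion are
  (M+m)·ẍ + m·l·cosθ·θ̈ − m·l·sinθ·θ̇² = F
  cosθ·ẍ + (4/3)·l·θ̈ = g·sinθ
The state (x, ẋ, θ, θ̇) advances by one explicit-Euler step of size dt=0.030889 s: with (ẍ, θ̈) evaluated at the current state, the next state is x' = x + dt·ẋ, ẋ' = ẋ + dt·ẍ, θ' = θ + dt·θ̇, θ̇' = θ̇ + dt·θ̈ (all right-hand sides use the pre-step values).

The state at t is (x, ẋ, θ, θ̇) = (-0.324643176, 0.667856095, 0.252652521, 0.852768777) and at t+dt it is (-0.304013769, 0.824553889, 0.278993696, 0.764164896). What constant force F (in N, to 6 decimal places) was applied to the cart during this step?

ẍ = (ẋ'−ẋ)/dt = (0.824553889−0.667856095)/0.030889 = 5.072932
θ̈ = (θ̇'−θ̇)/dt = (0.764164896−0.852768777)/0.030889 = -2.868461
sinθ=0.249973, cosθ=0.968253
F = (M+m)·ẍ + m·l·cosθ·θ̈ − m·l·sinθ·θ̇² = 9.835375 + -0.749183 − 0.049035 = 9.037157

F = 9.037157 N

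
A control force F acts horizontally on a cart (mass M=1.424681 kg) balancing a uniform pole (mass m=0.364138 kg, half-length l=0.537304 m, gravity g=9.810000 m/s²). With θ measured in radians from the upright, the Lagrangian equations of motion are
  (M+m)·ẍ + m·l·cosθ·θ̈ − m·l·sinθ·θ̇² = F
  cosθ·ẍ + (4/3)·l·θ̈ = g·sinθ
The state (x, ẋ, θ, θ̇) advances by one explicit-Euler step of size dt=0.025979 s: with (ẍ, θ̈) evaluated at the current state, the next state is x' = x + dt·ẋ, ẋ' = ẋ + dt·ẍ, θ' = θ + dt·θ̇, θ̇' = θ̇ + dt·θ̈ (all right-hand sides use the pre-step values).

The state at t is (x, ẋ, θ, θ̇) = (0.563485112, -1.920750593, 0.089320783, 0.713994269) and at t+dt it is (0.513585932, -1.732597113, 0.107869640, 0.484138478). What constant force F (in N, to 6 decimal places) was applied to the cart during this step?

ẍ = (ẋ'−ẋ)/dt = (-1.732597113−-1.920750593)/0.025979 = 7.242522
θ̈ = (θ̇'−θ̇)/dt = (0.484138478−0.713994269)/0.025979 = -8.847754
sinθ=0.089202, cosθ=0.996014
F = (M+m)·ẍ + m·l·cosθ·θ̈ − m·l·sinθ·θ̇² = 12.955561 + -1.724187 − 0.008897 = 11.222477

F = 11.222477 N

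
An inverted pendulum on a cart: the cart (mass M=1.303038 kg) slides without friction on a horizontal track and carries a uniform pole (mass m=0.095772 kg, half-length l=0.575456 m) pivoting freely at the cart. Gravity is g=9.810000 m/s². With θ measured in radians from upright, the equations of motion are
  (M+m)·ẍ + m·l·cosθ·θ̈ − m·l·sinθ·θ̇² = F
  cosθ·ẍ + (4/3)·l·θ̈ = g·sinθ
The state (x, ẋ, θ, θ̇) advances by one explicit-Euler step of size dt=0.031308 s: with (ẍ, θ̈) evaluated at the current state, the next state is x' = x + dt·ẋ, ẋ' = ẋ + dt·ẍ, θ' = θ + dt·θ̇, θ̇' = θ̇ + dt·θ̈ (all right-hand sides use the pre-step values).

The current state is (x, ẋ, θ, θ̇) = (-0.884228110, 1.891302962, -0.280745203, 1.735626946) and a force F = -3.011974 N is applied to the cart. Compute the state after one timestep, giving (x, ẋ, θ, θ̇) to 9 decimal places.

(-0.825015197, 1.823861155, -0.226406195, 1.709174816)

sinθ=-0.277071753, cosθ=0.960849230
temp = (F + m·l·θ̇²·sinθ)/(M+m) = (-3.011974 + -0.045999774)/1.398810 = -2.186125188
θ̈ = (g·sinθ − cosθ·temp)/(l·(4/3 − m·cos²θ/(M+m))) = -0.844900036
ẍ = temp − m·l·θ̈·cosθ/(M+m) = -2.154139734
Euler: x'=-0.884228110+0.031308·1.891302962=-0.825015197, ẋ'=1.891302962+0.031308·-2.154139734=1.823861155
       θ'=-0.280745203+0.031308·1.735626946=-0.226406195, θ̇'=1.735626946+0.031308·-0.844900036=1.709174816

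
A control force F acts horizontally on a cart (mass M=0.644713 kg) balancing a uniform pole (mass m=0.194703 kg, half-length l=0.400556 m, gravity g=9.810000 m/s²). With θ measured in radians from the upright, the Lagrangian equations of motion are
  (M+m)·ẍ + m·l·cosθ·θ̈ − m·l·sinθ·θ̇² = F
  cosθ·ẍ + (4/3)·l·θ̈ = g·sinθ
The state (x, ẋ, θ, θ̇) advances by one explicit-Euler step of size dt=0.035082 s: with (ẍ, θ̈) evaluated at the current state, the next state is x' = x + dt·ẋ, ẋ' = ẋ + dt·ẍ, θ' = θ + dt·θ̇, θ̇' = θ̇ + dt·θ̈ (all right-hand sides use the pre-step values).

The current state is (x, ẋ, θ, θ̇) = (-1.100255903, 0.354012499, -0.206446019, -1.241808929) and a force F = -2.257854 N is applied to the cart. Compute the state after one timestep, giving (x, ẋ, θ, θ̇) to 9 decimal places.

sinθ=-0.204982687, cosθ=0.978765599
temp = (F + m·l·θ̇²·sinθ)/(M+m) = (-2.257854 + -0.024652594)/0.839416 = -2.719160219
θ̈ = (g·sinθ − cosθ·temp)/(l·(4/3 − m·cos²θ/(M+m))) = 1.461660621
ẍ = temp − m·l·θ̈·cosθ/(M+m) = -2.852078245
Euler: x'=-1.100255903+0.035082·0.354012499=-1.087836437, ẋ'=0.354012499+0.035082·-2.852078245=0.253955890
       θ'=-0.206446019+0.035082·-1.241808929=-0.250011160, θ̇'=-1.241808929+0.035082·1.461660621=-1.190530951

(-1.087836437, 0.253955890, -0.250011160, -1.190530951)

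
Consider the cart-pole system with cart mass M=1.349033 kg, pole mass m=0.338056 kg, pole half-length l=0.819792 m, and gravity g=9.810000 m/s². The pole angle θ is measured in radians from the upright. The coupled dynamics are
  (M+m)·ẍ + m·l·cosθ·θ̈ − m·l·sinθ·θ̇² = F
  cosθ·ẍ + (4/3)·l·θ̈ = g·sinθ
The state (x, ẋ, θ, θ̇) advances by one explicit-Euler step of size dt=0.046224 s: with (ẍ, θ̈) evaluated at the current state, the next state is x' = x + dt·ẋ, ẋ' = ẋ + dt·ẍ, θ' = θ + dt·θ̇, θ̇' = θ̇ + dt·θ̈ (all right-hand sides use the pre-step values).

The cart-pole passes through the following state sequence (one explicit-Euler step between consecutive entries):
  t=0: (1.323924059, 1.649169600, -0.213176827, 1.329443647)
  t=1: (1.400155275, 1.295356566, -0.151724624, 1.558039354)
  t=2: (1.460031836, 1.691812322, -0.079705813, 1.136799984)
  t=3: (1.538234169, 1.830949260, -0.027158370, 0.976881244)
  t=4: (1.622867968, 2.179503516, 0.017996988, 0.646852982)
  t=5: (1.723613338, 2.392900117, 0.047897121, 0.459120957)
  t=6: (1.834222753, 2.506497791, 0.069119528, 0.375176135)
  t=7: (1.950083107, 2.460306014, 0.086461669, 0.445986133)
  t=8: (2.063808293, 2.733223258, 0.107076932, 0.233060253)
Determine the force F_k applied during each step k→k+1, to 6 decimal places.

step 0→1:
  ẍ = (ẋ'−ẋ)/dt = (1.295356566−1.649169600)/0.046224 = -7.654315
  θ̈ = (θ̇'−θ̇)/dt = (1.558039354−1.329443647)/0.046224 = 4.945390
  sinθ=-0.211566, cosθ=0.977364
  F = (M+m)·ẍ + m·l·cosθ·θ̈ − m·l·sinθ·θ̇² = -12.913510 + 1.339520 − -0.103628 = -11.470362
step 1→2:
  ẍ = (ẋ'−ẋ)/dt = (1.691812322−1.295356566)/0.046224 = 8.576838
  θ̈ = (θ̇'−θ̇)/dt = (1.136799984−1.558039354)/0.046224 = -9.113001
  sinθ=-0.151143, cosθ=0.988512
  F = (M+m)·ẍ + m·l·cosθ·θ̈ − m·l·sinθ·θ̇² = 14.469889 + -2.496523 − -0.101681 = 12.075046
step 2→3:
  ẍ = (ẋ'−ẋ)/dt = (1.830949260−1.691812322)/0.046224 = 3.010058
  θ̈ = (θ̇'−θ̇)/dt = (0.976881244−1.136799984)/0.046224 = -3.459647
  sinθ=-0.079621, cosθ=0.996825
  F = (M+m)·ẍ + m·l·cosθ·θ̈ − m·l·sinθ·θ̇² = 5.078236 + -0.955747 − -0.028516 = 4.151005
step 3→4:
  ẍ = (ẋ'−ẋ)/dt = (2.179503516−1.830949260)/0.046224 = 7.540547
  θ̈ = (θ̇'−θ̇)/dt = (0.646852982−0.976881244)/0.046224 = -7.139760
  sinθ=-0.027155, cosθ=0.999631
  F = (M+m)·ẍ + m·l·cosθ·θ̈ − m·l·sinθ·θ̇² = 12.721574 + -1.977952 − -0.007182 = 10.750804
step 4→5:
  ẍ = (ẋ'−ẋ)/dt = (2.392900117−2.179503516)/0.046224 = 4.616576
  θ̈ = (θ̇'−θ̇)/dt = (0.459120957−0.646852982)/0.046224 = -4.061354
  sinθ=0.017996, cosθ=0.999838
  F = (M+m)·ẍ + m·l·cosθ·θ̈ − m·l·sinθ·θ̇² = 7.788574 + -1.125364 − 0.002087 = 6.661124
step 5→6:
  ẍ = (ẋ'−ẋ)/dt = (2.506497791−2.392900117)/0.046224 = 2.457547
  θ̈ = (θ̇'−θ̇)/dt = (0.375176135−0.459120957)/0.046224 = -1.816044
  sinθ=0.047879, cosθ=0.998853
  F = (M+m)·ẍ + m·l·cosθ·θ̈ − m·l·sinθ·θ̇² = 4.146101 + -0.502713 − 0.002797 = 3.640591
step 6→7:
  ẍ = (ẋ'−ẋ)/dt = (2.460306014−2.506497791)/0.046224 = -0.999303
  θ̈ = (θ̇'−θ̇)/dt = (0.445986133−0.375176135)/0.046224 = 1.531888
  sinθ=0.069065, cosθ=0.997612
  F = (M+m)·ẍ + m·l·cosθ·θ̈ − m·l·sinθ·θ̇² = -1.685913 + 0.423527 − 0.002694 = -1.265080
step 7→8:
  ẍ = (ẋ'−ẋ)/dt = (2.733223258−2.460306014)/0.046224 = 5.904233
  θ̈ = (θ̇'−θ̇)/dt = (0.233060253−0.445986133)/0.046224 = -4.606392
  sinθ=0.086354, cosθ=0.996265
  F = (M+m)·ẍ + m·l·cosθ·θ̈ − m·l·sinθ·θ̇² = 9.960966 + -1.271827 − 0.004760 = 8.684379

F_0 = -11.470362 N
F_1 = 12.075046 N
F_2 = 4.151005 N
F_3 = 10.750804 N
F_4 = 6.661124 N
F_5 = 3.640591 N
F_6 = -1.265080 N
F_7 = 8.684379 N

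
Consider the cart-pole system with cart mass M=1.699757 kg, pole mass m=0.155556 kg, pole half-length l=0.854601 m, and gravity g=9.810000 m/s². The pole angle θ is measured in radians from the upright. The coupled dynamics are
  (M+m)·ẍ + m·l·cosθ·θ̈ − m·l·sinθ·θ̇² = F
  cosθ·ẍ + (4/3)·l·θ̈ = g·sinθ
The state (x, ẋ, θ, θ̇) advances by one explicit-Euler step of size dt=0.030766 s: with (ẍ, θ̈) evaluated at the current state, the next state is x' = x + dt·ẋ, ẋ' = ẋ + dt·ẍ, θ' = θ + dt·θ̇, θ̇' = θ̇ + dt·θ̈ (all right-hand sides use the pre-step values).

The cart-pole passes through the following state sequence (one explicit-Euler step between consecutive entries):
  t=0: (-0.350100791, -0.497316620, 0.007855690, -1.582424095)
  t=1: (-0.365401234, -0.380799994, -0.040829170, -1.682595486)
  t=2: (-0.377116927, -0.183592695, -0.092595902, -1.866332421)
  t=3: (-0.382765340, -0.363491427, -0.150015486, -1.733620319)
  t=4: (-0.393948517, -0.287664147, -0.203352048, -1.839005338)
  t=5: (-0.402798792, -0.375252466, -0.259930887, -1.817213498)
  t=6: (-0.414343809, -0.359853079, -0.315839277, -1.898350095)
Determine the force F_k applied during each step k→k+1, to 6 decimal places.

F_0 = 6.590982 N
F_1 = 11.114496 N
F_2 = -10.234813 N
F_3 = 4.182152 N
F_4 = -5.098909 N
F_5 = 0.702663 N

step 0→1:
  ẍ = (ẋ'−ẋ)/dt = (-0.380799994−-0.497316620)/0.030766 = 3.787188
  θ̈ = (θ̇'−θ̇)/dt = (-1.682595486−-1.582424095)/0.030766 = -3.255912
  sinθ=0.007856, cosθ=0.999969
  F = (M+m)·ẍ + m·l·cosθ·θ̈ − m·l·sinθ·θ̇² = 7.026419 + -0.432822 − 0.002615 = 6.590982
step 1→2:
  ẍ = (ẋ'−ẋ)/dt = (-0.183592695−-0.380799994)/0.030766 = 6.409910
  θ̈ = (θ̇'−θ̇)/dt = (-1.866332421−-1.682595486)/0.030766 = -5.972077
  sinθ=-0.040818, cosθ=0.999167
  F = (M+m)·ẍ + m·l·cosθ·θ̈ − m·l·sinθ·θ̇² = 11.892390 + -0.793256 − -0.015362 = 11.114496
step 2→3:
  ẍ = (ẋ'−ẋ)/dt = (-0.363491427−-0.183592695)/0.030766 = -5.847323
  θ̈ = (θ̇'−θ̇)/dt = (-1.733620319−-1.866332421)/0.030766 = 4.313596
  sinθ=-0.092464, cosθ=0.995716
  F = (M+m)·ẍ + m·l·cosθ·θ̈ − m·l·sinθ·θ̇² = -10.848614 + 0.570986 − -0.042815 = -10.234813
step 3→4:
  ẍ = (ẋ'−ẋ)/dt = (-0.287664147−-0.363491427)/0.030766 = 2.464645
  θ̈ = (θ̇'−θ̇)/dt = (-1.839005338−-1.733620319)/0.030766 = -3.425373
  sinθ=-0.149453, cosθ=0.988769
  F = (M+m)·ẍ + m·l·cosθ·θ̈ − m·l·sinθ·θ̇² = 4.572689 + -0.450249 − -0.059712 = 4.182152
step 4→5:
  ẍ = (ẋ'−ẋ)/dt = (-0.375252466−-0.287664147)/0.030766 = -2.846919
  θ̈ = (θ̇'−θ̇)/dt = (-1.817213498−-1.839005338)/0.030766 = 0.708309
  sinθ=-0.201953, cosθ=0.979395
  F = (M+m)·ẍ + m·l·cosθ·θ̈ − m·l·sinθ·θ̇² = -5.281926 + 0.092221 − -0.090796 = -5.098909
step 5→6:
  ẍ = (ẋ'−ẋ)/dt = (-0.359853079−-0.375252466)/0.030766 = 0.500533
  θ̈ = (θ̇'−θ̇)/dt = (-1.898350095−-1.817213498)/0.030766 = -2.637216
  sinθ=-0.257014, cosθ=0.966408
  F = (M+m)·ẍ + m·l·cosθ·θ̈ − m·l·sinθ·θ̇² = 0.928645 + -0.338810 − -0.112828 = 0.702663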